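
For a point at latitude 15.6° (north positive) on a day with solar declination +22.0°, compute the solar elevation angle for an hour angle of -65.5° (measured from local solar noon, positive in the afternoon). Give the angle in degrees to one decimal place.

28.1°

cos θ_z = sin(15.6°) sin(22.0°) + cos(15.6°) cos(22.0°) cos(-65.50°) = 0.1007 + 0.3703 = 0.4710.
θ_z = arccos(0.4710) = 61.90°, so the elevation is 90° − 61.90° = 28.10°.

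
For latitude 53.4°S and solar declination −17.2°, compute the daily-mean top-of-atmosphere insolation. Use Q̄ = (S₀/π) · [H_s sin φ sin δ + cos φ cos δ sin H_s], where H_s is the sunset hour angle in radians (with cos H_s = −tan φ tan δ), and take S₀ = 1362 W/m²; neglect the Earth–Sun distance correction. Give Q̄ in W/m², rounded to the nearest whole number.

The sunset hour angle satisfies cos H_s = −tan φ tan δ = -0.4168, giving H_s = 114.63°. In radians, H_s = 2.0007.
H_s sin φ sin δ = 2.0007 × -0.8028 × -0.2957 = 0.4749.
cos φ cos δ sin H_s = 0.5962 × 0.9553 × 0.9090 = 0.5177.
Q̄ = (1362/π) × (0.4749 + 0.5177) = 433.54 × 0.9926 = 430.33 W/m².

430 W/m²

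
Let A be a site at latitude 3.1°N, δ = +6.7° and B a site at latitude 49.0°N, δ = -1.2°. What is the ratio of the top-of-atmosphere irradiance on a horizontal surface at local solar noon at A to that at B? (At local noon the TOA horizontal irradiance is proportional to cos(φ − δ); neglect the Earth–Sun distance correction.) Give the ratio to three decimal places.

1.559

A: cos θ_z = cos(3.1° − (6.7°)) = 0.9980.
B: cos θ_z = cos(49.0° − (-1.2°)) = 0.6401.
Ratio A/B = 0.9980 / 0.6401 = 1.5591.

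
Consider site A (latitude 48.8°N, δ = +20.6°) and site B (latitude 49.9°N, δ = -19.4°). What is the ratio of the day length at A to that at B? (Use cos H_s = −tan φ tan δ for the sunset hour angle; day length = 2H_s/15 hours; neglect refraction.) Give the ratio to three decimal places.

1.768

A: H_s = arccos(−tan 48.8° · tan 20.6°) = 115.43°, so 2H_s/15 = 15.3907 h.
B: H_s = arccos(−tan 49.9° · tan -19.4°) = 65.28°, so 2H_s/15 = 8.7040 h.
Ratio A/B = 15.3907 / 8.7040 = 1.7682.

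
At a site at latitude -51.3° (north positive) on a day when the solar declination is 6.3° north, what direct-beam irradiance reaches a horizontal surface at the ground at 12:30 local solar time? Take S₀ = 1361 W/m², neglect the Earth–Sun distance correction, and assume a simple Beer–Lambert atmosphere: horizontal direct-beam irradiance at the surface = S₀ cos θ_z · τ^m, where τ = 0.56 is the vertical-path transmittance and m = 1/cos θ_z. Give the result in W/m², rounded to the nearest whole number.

242 W/m²

Hour angle H = 15° × (12.5 − 12) = 7.50°.
cos θ_z = sin φ sin δ + cos φ cos δ cos H = (-0.7804)(0.1097) + (0.6252)(0.9940)(0.9914) = 0.5305.
Air mass m = 1/cos θ_z = 1/0.5305 = 1.885; τ^m = 0.56^1.885 = 0.3352.
Surface direct beam = 1361 × 0.5305 × 0.3352 = 242.02 W/m².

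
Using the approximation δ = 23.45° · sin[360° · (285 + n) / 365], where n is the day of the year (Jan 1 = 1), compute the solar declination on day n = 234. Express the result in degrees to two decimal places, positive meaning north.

360 × (285 + 234) / 365 = 511.890°; sin(511.890°) = 0.4712.
δ = 23.45 × 0.4712 = 11.050° ≈ +11.05°.

+11.05°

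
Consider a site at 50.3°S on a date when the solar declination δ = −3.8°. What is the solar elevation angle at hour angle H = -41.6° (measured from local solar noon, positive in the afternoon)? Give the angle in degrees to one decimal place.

cos θ_z = sin(-50.3°) sin(-3.8°) + cos(-50.3°) cos(-3.8°) cos(-41.60°) = 0.0510 + 0.4766 = 0.5276.
θ_z = arccos(0.5276) = 58.16°, so the elevation is 90° − 58.16° = 31.84°.

31.8°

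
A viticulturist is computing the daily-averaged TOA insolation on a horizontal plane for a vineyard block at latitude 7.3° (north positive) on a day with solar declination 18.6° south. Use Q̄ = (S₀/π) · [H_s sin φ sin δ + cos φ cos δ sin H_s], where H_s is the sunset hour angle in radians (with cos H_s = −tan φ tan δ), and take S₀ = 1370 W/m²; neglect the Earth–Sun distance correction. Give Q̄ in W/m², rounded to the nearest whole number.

383 W/m²

The sunset hour angle satisfies cos H_s = −tan φ tan δ = 0.0431, giving H_s = 87.53°. In radians, H_s = 1.5277.
H_s sin φ sin δ = 1.5277 × 0.1271 × -0.3190 = -0.0619.
cos φ cos δ sin H_s = 0.9919 × 0.9478 × 0.9991 = 0.9393.
Q̄ = (1370/π) × (-0.0619 + 0.9393) = 436.08 × 0.8774 = 382.62 W/m².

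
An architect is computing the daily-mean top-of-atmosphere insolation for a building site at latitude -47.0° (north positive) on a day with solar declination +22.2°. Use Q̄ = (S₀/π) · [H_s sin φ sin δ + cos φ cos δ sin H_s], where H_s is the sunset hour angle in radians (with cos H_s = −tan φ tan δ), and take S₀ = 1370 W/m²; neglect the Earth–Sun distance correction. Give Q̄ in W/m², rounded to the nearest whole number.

−tan φ tan δ = −(-1.0724)(0.4081) = 0.4376; H_s = arccos(0.4376) = 64.05°. In radians, H_s = 1.1179.
H_s sin φ sin δ = 1.1179 × -0.7314 × 0.3778 = -0.3089.
cos φ cos δ sin H_s = 0.6820 × 0.9259 × 0.8992 = 0.5678.
Q̄ = (1370/π) × (-0.3089 + 0.5678) = 436.08 × 0.2589 = 112.90 W/m².

113 W/m²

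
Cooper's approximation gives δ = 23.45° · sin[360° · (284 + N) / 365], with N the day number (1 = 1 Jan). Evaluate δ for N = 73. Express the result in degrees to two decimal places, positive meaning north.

360 × (284 + 73) / 365 = 352.110°; sin(352.110°) = -0.1373.
δ = 23.45 × -0.1373 = -3.220° ≈ -3.22°.

-3.22°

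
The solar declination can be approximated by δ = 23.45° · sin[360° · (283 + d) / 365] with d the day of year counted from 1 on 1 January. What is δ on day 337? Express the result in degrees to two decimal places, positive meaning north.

-22.24°

360 × (283 + 337) / 365 = 611.507°; sin(611.507°) = -0.9484.
δ = 23.45 × -0.9484 = -22.240° ≈ -22.24°.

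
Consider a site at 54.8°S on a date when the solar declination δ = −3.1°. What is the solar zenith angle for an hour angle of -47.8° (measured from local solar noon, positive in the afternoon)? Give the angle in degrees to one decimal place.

cos θ_z = sin(-54.8°) sin(-3.1°) + cos(-54.8°) cos(-3.1°) cos(-47.80°) = 0.0442 + 0.3866 = 0.4308.
θ_z = arccos(0.4308) = 64.48°.

64.5°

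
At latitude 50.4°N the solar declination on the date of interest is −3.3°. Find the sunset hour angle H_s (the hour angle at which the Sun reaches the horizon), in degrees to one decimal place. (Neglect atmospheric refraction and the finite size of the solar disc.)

cos H_s = −tan(50.4°) · tan(-3.3°) = 0.0697, so H_s = arccos(0.0697) = 86.00°.

86.0°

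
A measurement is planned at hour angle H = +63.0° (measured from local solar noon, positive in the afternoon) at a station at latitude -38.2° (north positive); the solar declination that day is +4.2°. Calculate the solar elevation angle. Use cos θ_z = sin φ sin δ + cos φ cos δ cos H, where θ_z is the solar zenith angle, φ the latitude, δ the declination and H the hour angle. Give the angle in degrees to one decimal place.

cos θ_z = sin φ sin δ + cos φ cos δ cos H = (-0.6184)(0.0732) + (0.7859)(0.9973)(0.4540) = 0.3106.
θ_z = arccos(0.3106) = 71.90°, so the elevation is 90° − 71.90° = 18.10°.

18.1°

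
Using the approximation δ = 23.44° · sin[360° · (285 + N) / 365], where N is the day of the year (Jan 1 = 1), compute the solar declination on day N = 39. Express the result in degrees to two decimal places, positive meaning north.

360 × (285 + 39) / 365 = 319.562°; sin(319.562°) = -0.6486.
δ = 23.44 × -0.6486 = -15.203° ≈ -15.20°.

-15.20°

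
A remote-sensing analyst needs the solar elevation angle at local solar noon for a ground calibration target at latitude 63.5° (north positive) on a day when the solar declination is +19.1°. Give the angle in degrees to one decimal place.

45.6°

At local solar noon the hour angle is zero, so the elevation is 90° − |φ − δ| = 90° − |63.5° − (19.1°)| = 90° − 44.4° = 45.6°.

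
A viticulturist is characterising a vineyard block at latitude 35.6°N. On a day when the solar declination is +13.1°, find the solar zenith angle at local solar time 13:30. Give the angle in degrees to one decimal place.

30.3°

Hour angle H = 15° × (13.5 − 12) = 22.50°.
cos θ_z = sin φ sin δ + cos φ cos δ cos H = (0.5821)(0.2267) + (0.8131)(0.9740)(0.9239) = 0.8637.
θ_z = arccos(0.8637) = 30.27°.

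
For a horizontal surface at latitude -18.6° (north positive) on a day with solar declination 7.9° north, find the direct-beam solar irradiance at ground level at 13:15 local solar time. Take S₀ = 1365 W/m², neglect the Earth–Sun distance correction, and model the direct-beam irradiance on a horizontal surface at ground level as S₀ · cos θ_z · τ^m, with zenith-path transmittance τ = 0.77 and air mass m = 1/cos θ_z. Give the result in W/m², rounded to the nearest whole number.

Hour angle H = 15° × (13.25 − 12) = 18.75°.
cos θ_z = sin φ sin δ + cos φ cos δ cos H = (-0.3190)(0.1374) + (0.9478)(0.9905)(0.9469) = 0.8451.
Air mass m = 1/cos θ_z = 1/0.8451 = 1.183; τ^m = 0.77^1.183 = 0.7340.
Surface direct beam = 1365 × 0.8451 × 0.7340 = 846.71 W/m².

847 W/m²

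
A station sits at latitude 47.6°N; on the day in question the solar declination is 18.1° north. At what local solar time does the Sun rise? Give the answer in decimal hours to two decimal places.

4.60 h

The sunset hour angle satisfies cos H_s = −tan φ tan δ = -0.3579, giving H_s = 110.97°.
Sunrise is at 12 − H_s/15 = 12 − 7.398 = 4.602 h local solar time.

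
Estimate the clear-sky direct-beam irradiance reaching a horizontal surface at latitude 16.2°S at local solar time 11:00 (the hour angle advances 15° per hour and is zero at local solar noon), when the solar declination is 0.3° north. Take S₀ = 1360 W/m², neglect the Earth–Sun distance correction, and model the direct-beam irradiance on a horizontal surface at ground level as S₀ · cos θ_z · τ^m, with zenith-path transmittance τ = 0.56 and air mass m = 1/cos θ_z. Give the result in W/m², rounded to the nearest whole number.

Hour angle H = 15° × (11 − 12) = -15.00°.
cos θ_z = sin φ sin δ + cos φ cos δ cos H = (-0.2790)(0.0052) + (0.9603)(1.0000)(0.9659) = 0.9261.
Air mass m = 1/cos θ_z = 1/0.9261 = 1.080; τ^m = 0.56^1.080 = 0.5346.
Surface direct beam = 1360 × 0.9261 × 0.5346 = 673.33 W/m².

673 W/m²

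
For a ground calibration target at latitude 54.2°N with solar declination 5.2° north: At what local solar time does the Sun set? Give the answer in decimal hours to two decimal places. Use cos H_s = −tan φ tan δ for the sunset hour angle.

−tan φ tan δ = −(1.3865)(0.0910) = -0.1262; H_s = arccos(-0.1262) = 97.25°.
Sunset is at 12 + H_s/15 = 12 + 6.483 = 18.483 h local solar time.

18.48 h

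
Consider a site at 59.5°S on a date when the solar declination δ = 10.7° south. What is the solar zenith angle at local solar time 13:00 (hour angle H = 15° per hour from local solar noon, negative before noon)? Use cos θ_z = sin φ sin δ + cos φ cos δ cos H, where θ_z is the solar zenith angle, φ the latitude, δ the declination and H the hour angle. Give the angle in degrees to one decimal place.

50.1°

Hour angle H = 15° × (13 − 12) = 15.00°.
cos θ_z = sin(-59.5°) sin(-10.7°) + cos(-59.5°) cos(-10.7°) cos(15.00°) = 0.1600 + 0.4817 = 0.6417.
θ_z = arccos(0.6417) = 50.08°.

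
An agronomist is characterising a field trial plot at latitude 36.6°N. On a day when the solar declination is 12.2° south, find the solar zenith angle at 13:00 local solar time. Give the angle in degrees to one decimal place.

50.8°

Hour angle H = 15° × (13 − 12) = 15.00°.
With φ = 36.6°, δ = -12.2°, H = 15.00°: sin φ sin δ = -0.1260, cos φ cos δ cos H = 0.7579, so cos θ_z = 0.6319.
θ_z = arccos(0.6319) = 50.81°.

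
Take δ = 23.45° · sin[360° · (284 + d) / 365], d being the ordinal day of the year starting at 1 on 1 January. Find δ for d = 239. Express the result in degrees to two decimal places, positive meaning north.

+9.60°

360 × (284 + 239) / 365 = 515.836°; sin(515.836°) = 0.4093.
δ = 23.45 × 0.4093 = 9.598° ≈ +9.60°.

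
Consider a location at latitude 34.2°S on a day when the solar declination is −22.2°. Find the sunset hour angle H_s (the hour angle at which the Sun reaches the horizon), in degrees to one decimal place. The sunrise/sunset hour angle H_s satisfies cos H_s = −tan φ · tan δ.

106.1°

cos H_s = −tan(-34.2°) · tan(-22.2°) = -0.2773, so H_s = arccos(-0.2773) = 106.10°.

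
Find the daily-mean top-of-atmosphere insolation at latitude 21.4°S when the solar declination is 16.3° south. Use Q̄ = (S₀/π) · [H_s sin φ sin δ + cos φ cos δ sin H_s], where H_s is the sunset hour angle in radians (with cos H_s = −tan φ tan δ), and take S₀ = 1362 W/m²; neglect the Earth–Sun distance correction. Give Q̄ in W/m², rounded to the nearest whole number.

460 W/m²

−tan φ tan δ = −(-0.3919)(-0.2924) = -0.1146; H_s = arccos(-0.1146) = 96.58°. In radians, H_s = 1.6856.
H_s sin φ sin δ = 1.6856 × -0.3649 × -0.2807 = 0.1727.
cos φ cos δ sin H_s = 0.9311 × 0.9598 × 0.9934 = 0.8878.
Q̄ = (1362/π) × (0.1727 + 0.8878) = 433.54 × 1.0605 = 459.77 W/m².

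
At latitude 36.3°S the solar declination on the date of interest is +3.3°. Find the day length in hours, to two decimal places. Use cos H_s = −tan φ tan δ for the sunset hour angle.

−tan φ tan δ = −(-0.7346)(0.0577) = 0.0424; H_s = arccos(0.0424) = 87.57°.
Day length = 2 H_s / 15° h⁻¹ = 175.14° / 15 = 11.676 h.

11.68 hours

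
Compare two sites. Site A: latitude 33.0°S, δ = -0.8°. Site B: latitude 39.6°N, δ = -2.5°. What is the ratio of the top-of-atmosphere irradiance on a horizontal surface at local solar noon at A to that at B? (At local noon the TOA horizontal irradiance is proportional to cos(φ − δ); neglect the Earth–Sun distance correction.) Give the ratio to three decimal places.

A: cos θ_z = cos(-33.0° − (-0.8°)) = 0.8462.
B: cos θ_z = cos(39.6° − (-2.5°)) = 0.7420.
Ratio A/B = 0.8462 / 0.7420 = 1.1404.

1.140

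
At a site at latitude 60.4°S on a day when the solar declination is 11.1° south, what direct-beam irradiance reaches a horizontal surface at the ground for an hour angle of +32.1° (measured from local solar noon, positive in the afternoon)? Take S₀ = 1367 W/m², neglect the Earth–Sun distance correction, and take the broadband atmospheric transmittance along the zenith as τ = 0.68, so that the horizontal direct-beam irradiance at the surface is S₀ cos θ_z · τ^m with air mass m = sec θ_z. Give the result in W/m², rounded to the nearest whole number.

cos θ_z = sin(-60.4°) sin(-11.1°) + cos(-60.4°) cos(-11.1°) cos(32.10°) = 0.1674 + 0.4106 = 0.5780.
Air mass m = 1/cos θ_z = 1/0.5780 = 1.730; τ^m = 0.68^1.730 = 0.5131.
Surface direct beam = 1367 × 0.5780 × 0.5131 = 405.41 W/m².

405 W/m²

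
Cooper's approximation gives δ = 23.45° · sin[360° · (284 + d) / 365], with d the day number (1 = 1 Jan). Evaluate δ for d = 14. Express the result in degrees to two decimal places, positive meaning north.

360 × (284 + 14) / 365 = 293.918°; sin(293.918°) = -0.9141.
δ = 23.45 × -0.9141 = -21.436° ≈ -21.44°.

-21.44°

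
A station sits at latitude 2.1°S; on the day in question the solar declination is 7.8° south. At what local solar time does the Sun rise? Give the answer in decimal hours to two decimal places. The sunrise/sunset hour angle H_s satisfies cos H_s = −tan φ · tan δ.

5.98 h

cos H_s = −tan(-2.1°) · tan(-7.8°) = -0.0050, so H_s = arccos(-0.0050) = 90.29°.
Sunrise is at 12 − H_s/15 = 12 − 6.019 = 5.981 h local solar time.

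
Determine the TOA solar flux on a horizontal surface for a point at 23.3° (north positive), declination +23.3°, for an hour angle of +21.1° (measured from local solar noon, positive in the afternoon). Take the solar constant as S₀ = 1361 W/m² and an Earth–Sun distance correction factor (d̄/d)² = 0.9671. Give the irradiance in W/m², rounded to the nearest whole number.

1242 W/m²

cos θ_z = sin φ sin δ + cos φ cos δ cos H = (0.3955)(0.3955) + (0.9184)(0.9184)(0.9330) = 0.9434.
Top-of-atmosphere irradiance = S₀ (d̄/d)² cos θ_z = 1361 × 0.9671 × 0.9434 = 1241.72 W/m².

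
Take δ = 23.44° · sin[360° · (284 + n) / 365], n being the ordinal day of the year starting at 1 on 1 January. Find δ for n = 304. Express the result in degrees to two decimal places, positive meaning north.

360 × (284 + 304) / 365 = 579.945°; sin(579.945°) = -0.6421.
δ = 23.44 × -0.6421 = -15.051° ≈ -15.05°.

-15.05°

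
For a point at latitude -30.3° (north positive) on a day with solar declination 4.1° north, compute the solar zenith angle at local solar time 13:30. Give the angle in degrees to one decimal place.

40.6°

Hour angle H = 15° × (13.5 − 12) = 22.50°.
With φ = -30.3°, δ = 4.1°, H = 22.50°: sin φ sin δ = -0.0361, cos φ cos δ cos H = 0.7956, so cos θ_z = 0.7595.
θ_z = arccos(0.7595) = 40.58°.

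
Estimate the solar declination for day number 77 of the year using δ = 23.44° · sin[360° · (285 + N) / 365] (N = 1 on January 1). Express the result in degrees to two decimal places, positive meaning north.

360 × (285 + 77) / 365 = 357.041°; sin(357.041°) = -0.0516.
δ = 23.44 × -0.0516 = -1.210° ≈ -1.21°.

-1.21°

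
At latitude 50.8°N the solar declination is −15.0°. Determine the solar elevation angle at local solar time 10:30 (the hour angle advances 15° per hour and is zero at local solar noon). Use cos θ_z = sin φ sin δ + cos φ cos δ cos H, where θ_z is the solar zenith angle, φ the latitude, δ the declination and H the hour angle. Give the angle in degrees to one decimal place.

21.3°

Hour angle H = 15° × (10.5 − 12) = -22.50°.
With φ = 50.8°, δ = -15.0°, H = -22.50°: sin φ sin δ = -0.2006, cos φ cos δ cos H = 0.5640, so cos θ_z = 0.3634.
θ_z = arccos(0.3634) = 68.69°, so the elevation is 90° − 68.69° = 21.31°.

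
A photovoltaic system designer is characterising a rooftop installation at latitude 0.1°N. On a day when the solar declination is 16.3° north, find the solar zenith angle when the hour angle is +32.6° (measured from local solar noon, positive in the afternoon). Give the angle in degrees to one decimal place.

36.0°

cos θ_z = sin(0.1°) sin(16.3°) + cos(0.1°) cos(16.3°) cos(32.60°) = 0.0005 + 0.8086 = 0.8091.
θ_z = arccos(0.8091) = 35.99°.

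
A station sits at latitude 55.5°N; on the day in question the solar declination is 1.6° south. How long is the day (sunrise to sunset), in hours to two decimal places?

cos H_s = −tan(55.5°) · tan(-1.6°) = 0.0406, so H_s = arccos(0.0406) = 87.67°.
Day length = 2 H_s / 15° h⁻¹ = 175.34° / 15 = 11.689 h.

11.69 hours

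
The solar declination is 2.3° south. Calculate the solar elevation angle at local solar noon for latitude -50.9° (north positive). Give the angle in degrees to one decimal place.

At local solar noon the hour angle is zero, so the elevation is 90° − |φ − δ| = 90° − |-50.9° − (-2.3°)| = 90° − 48.6° = 41.4°.

41.4°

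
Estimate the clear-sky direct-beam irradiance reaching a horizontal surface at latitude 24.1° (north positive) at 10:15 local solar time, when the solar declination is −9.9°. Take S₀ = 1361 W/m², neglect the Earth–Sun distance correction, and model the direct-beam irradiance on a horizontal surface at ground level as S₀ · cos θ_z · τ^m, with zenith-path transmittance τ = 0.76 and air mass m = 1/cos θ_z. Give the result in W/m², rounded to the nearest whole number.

Hour angle H = 15° × (10.25 − 12) = -26.25°.
cos θ_z = sin φ sin δ + cos φ cos δ cos H = (0.4083)(-0.1719) + (0.9128)(0.9851)(0.8969) = 0.7363.
Air mass m = 1/cos θ_z = 1/0.7363 = 1.358; τ^m = 0.76^1.358 = 0.6889.
Surface direct beam = 1361 × 0.7363 × 0.6889 = 690.35 W/m².

690 W/m²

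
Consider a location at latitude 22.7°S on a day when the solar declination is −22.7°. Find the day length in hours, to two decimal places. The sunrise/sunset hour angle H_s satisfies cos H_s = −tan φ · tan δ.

13.34 hours

The sunset hour angle satisfies cos H_s = −tan φ tan δ = -0.1750, giving H_s = 100.08°.
Day length = 2 H_s / 15° h⁻¹ = 200.16° / 15 = 13.344 h.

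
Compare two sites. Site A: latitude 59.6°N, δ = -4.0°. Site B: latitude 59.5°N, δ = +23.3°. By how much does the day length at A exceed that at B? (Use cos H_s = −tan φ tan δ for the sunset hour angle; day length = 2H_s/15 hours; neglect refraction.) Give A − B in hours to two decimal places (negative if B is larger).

A: H_s = arccos(−tan 59.6° · tan -4.0°) = 83.15°, so 2H_s/15 = 11.0867 h.
B: H_s = arccos(−tan 59.5° · tan 23.3°) = 136.98°, so 2H_s/15 = 18.2640 h.
A − B = 11.0867 − 18.2640 = -7.1773 h.

-7.18 h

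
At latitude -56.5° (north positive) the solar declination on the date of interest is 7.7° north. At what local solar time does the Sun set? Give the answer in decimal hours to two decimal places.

17.21 h

−tan φ tan δ = −(-1.5108)(0.1352) = 0.2043; H_s = arccos(0.2043) = 78.21°.
Sunset is at 12 + H_s/15 = 12 + 5.214 = 17.214 h local solar time.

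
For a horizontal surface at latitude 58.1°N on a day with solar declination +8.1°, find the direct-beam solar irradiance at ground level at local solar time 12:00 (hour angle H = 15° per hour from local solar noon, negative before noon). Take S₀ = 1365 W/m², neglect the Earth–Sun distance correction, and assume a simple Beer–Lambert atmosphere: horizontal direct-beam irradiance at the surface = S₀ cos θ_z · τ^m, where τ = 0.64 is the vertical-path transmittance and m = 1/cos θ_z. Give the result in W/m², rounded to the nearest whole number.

Hour angle H = 15° × (12 − 12) = 0.00°.
cos θ_z = sin(58.1°) sin(8.1°) + cos(58.1°) cos(8.1°) cos(0.00°) = 0.1196 + 0.5232 = 0.6428.
Air mass m = 1/cos θ_z = 1/0.6428 = 1.556; τ^m = 0.64^1.556 = 0.4994.
Surface direct beam = 1365 × 0.6428 × 0.4994 = 438.18 W/m².

438 W/m²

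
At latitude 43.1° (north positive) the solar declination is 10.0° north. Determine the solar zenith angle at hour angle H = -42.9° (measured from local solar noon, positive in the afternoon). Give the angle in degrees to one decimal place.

cos θ_z = sin φ sin δ + cos φ cos δ cos H = (0.6833)(0.1736) + (0.7302)(0.9848)(0.7325) = 0.6454.
θ_z = arccos(0.6454) = 49.80°.

49.8°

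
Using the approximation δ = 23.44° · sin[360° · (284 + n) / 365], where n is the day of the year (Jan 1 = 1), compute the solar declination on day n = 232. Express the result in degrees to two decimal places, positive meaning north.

360 × (284 + 232) / 365 = 508.932°; sin(508.932°) = 0.5161.
δ = 23.44 × 0.5161 = 12.097° ≈ +12.10°.

+12.10°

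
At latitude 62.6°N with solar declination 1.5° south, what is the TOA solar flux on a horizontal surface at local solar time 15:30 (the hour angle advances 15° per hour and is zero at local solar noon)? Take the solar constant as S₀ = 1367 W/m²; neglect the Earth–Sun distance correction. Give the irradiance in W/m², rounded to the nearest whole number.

351 W/m²

Hour angle H = 15° × (15.5 − 12) = 52.50°.
cos θ_z = sin φ sin δ + cos φ cos δ cos H = (0.8878)(-0.0262) + (0.4602)(0.9997)(0.6088) = 0.2568.
Top-of-atmosphere irradiance = S₀ cos θ_z = 1367 × 0.2568 = 351.05 W/m².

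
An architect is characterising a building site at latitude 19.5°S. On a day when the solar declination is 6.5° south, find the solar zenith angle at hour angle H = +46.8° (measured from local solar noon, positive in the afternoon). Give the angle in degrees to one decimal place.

47.2°

cos θ_z = sin φ sin δ + cos φ cos δ cos H = (-0.3338)(-0.1132) + (0.9426)(0.9936)(0.6845) = 0.6789.
θ_z = arccos(0.6789) = 47.24°.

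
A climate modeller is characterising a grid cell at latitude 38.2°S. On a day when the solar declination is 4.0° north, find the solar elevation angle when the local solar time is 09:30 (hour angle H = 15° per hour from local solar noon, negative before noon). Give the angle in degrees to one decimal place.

35.4°

Hour angle H = 15° × (9.5 − 12) = -37.50°.
cos θ_z = sin(-38.2°) sin(4.0°) + cos(-38.2°) cos(4.0°) cos(-37.50°) = -0.0431 + 0.6219 = 0.5788.
θ_z = arccos(0.5788) = 54.63°, so the elevation is 90° − 54.63° = 35.37°.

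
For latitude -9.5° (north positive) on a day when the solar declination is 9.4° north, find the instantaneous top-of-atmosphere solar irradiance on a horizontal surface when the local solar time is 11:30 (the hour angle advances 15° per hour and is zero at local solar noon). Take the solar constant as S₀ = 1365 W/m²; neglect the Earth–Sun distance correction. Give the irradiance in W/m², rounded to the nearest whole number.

Hour angle H = 15° × (11.5 − 12) = -7.50°.
With φ = -9.5°, δ = 9.4°, H = -7.50°: sin φ sin δ = -0.0270, cos φ cos δ cos H = 0.9647, so cos θ_z = 0.9377.
Top-of-atmosphere irradiance = S₀ cos θ_z = 1365 × 0.9377 = 1279.96 W/m².

1280 W/m²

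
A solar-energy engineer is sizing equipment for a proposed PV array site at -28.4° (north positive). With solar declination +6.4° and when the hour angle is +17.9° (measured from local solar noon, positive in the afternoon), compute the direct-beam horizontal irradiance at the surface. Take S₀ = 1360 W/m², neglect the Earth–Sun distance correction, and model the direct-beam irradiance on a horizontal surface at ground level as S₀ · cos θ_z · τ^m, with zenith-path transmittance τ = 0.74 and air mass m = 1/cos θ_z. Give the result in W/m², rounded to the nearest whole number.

720 W/m²

cos θ_z = sin(-28.4°) sin(6.4°) + cos(-28.4°) cos(6.4°) cos(17.90°) = -0.0530 + 0.8319 = 0.7789.
Air mass m = 1/cos θ_z = 1/0.7789 = 1.284; τ^m = 0.74^1.284 = 0.6793.
Surface direct beam = 1360 × 0.7789 × 0.6793 = 719.59 W/m².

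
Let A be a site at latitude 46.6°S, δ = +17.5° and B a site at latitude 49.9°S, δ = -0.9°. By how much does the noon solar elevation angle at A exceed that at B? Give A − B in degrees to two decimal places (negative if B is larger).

-15.10°

A: 90° − |-46.6 − (17.5)| = 25.90°.
B: 90° − |-49.9 − (-0.9)| = 41.00°.
A − B = 25.90 − 41.00 = -15.10°.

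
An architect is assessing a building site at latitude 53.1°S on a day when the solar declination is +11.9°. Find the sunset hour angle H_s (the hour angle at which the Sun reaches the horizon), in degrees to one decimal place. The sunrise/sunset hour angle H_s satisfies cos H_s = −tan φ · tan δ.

73.7°

cos H_s = −tan(-53.1°) · tan(11.9°) = 0.2807, so H_s = arccos(0.2807) = 73.70°.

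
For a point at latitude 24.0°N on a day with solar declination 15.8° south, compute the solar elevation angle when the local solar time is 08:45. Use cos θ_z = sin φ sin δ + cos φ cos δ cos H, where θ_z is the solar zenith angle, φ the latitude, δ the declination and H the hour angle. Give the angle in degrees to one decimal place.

Hour angle H = 15° × (8.75 − 12) = -48.75°.
With φ = 24.0°, δ = -15.8°, H = -48.75°: sin φ sin δ = -0.1107, cos φ cos δ cos H = 0.5796, so cos θ_z = 0.4689.
θ_z = arccos(0.4689) = 62.04°, so the elevation is 90° − 62.04° = 27.96°.

28.0°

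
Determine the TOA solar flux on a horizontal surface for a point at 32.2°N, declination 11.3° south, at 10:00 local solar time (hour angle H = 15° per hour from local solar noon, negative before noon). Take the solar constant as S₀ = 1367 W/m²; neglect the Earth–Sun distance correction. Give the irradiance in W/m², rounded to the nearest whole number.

840 W/m²

Hour angle H = 15° × (10 − 12) = -30.00°.
cos θ_z = sin(32.2°) sin(-11.3°) + cos(32.2°) cos(-11.3°) cos(-30.00°) = -0.1044 + 0.7186 = 0.6142.
Top-of-atmosphere irradiance = S₀ cos θ_z = 1367 × 0.6142 = 839.61 W/m².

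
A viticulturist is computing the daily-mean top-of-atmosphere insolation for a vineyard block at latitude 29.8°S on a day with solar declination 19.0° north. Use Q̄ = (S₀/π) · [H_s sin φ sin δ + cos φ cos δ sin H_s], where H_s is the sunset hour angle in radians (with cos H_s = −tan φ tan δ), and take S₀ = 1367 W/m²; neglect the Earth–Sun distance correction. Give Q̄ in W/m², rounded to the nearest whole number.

253 W/m²

The sunset hour angle satisfies cos H_s = −tan φ tan δ = 0.1972, giving H_s = 78.63°. In radians, H_s = 1.3724.
H_s sin φ sin δ = 1.3724 × -0.4970 × 0.3256 = -0.2221.
cos φ cos δ sin H_s = 0.8678 × 0.9455 × 0.9804 = 0.8044.
Q̄ = (1367/π) × (-0.2221 + 0.8044) = 435.13 × 0.5823 = 253.38 W/m².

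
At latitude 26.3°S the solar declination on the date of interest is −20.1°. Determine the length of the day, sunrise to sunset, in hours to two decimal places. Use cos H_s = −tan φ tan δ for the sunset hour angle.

13.39 hours

cos H_s = −tan(-26.3°) · tan(-20.1°) = -0.1809, so H_s = arccos(-0.1809) = 100.42°.
Day length = 2 H_s / 15° h⁻¹ = 200.84° / 15 = 13.389 h.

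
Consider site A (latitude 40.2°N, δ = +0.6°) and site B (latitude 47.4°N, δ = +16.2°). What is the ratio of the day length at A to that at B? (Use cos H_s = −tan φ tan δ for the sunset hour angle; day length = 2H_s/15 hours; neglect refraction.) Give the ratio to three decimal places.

A: H_s = arccos(−tan 40.2° · tan 0.6°) = 90.51°, so 2H_s/15 = 12.0680 h.
B: H_s = arccos(−tan 47.4° · tan 16.2°) = 108.42°, so 2H_s/15 = 14.4560 h.
Ratio A/B = 12.0680 / 14.4560 = 0.8348.

0.835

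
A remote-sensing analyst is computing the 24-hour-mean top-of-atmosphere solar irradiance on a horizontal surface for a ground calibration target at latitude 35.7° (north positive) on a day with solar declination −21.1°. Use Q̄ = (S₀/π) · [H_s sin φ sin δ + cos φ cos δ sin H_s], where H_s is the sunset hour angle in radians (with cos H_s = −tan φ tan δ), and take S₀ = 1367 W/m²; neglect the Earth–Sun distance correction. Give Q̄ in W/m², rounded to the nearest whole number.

199 W/m²

The sunset hour angle satisfies cos H_s = −tan φ tan δ = 0.2773, giving H_s = 73.90°. In radians, H_s = 1.2898.
H_s sin φ sin δ = 1.2898 × 0.5835 × -0.3600 = -0.2709.
cos φ cos δ sin H_s = 0.8121 × 0.9330 × 0.9608 = 0.7280.
Q̄ = (1367/π) × (-0.2709 + 0.7280) = 435.13 × 0.4571 = 198.90 W/m².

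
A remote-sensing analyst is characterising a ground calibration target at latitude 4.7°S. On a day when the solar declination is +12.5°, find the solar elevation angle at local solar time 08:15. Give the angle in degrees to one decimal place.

Hour angle H = 15° × (8.25 − 12) = -56.25°.
cos θ_z = sin(-4.7°) sin(12.5°) + cos(-4.7°) cos(12.5°) cos(-56.25°) = -0.0177 + 0.5406 = 0.5229.
θ_z = arccos(0.5229) = 58.47°, so the elevation is 90° − 58.47° = 31.53°.

31.5°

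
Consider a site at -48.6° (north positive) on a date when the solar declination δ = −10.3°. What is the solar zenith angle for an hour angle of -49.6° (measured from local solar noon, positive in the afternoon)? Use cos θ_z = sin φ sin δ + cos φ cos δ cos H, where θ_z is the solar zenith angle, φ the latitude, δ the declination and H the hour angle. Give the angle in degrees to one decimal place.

cos θ_z = sin(-48.6°) sin(-10.3°) + cos(-48.6°) cos(-10.3°) cos(-49.60°) = 0.1341 + 0.4217 = 0.5558.
θ_z = arccos(0.5558) = 56.23°.

56.2°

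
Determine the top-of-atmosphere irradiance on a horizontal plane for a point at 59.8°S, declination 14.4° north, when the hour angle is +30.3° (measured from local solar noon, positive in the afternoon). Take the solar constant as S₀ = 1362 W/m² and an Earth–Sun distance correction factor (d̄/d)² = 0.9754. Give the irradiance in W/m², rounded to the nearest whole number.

273 W/m²

cos θ_z = sin φ sin δ + cos φ cos δ cos H = (-0.8643)(0.2487) + (0.5030)(0.9686)(0.8634) = 0.2057.
Top-of-atmosphere irradiance = S₀ (d̄/d)² cos θ_z = 1362 × 0.9754 × 0.2057 = 273.27 W/m².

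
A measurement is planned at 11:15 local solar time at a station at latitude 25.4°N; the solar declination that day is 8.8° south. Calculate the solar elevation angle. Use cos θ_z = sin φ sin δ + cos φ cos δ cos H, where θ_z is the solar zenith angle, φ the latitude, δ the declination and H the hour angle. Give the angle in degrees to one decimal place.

54.1°

Hour angle H = 15° × (11.25 − 12) = -11.25°.
cos θ_z = sin(25.4°) sin(-8.8°) + cos(25.4°) cos(-8.8°) cos(-11.25°) = -0.0656 + 0.8755 = 0.8099.
θ_z = arccos(0.8099) = 35.91°, so the elevation is 90° − 35.91° = 54.09°.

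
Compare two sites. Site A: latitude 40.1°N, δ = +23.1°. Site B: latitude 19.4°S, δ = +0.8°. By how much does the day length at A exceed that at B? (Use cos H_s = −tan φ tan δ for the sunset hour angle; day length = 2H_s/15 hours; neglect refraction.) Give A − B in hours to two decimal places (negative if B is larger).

+2.84 h

A: H_s = arccos(−tan 40.1° · tan 23.1°) = 111.05°, so 2H_s/15 = 14.8067 h.
B: H_s = arccos(−tan -19.4° · tan 0.8°) = 89.72°, so 2H_s/15 = 11.9627 h.
A − B = 14.8067 − 11.9627 = 2.8440 h.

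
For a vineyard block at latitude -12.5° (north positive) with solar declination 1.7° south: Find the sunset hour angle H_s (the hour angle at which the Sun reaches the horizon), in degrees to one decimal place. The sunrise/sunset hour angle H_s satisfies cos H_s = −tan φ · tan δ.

The sunset hour angle satisfies cos H_s = −tan φ tan δ = -0.0066, giving H_s = 90.38°.

90.4°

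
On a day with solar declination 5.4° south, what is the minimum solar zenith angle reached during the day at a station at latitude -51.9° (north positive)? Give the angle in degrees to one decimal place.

At local solar noon the hour angle is zero, so the zenith angle is |φ − δ| = |-51.9° − (-5.4°)| = 46.5°.

46.5°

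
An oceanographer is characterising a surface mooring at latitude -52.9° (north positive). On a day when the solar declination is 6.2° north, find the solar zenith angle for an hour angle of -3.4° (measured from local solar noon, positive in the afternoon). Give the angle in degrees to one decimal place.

With φ = -52.9°, δ = 6.2°, H = -3.40°: sin φ sin δ = -0.0861, cos φ cos δ cos H = 0.5986, so cos θ_z = 0.5125.
θ_z = arccos(0.5125) = 59.17°.

59.2°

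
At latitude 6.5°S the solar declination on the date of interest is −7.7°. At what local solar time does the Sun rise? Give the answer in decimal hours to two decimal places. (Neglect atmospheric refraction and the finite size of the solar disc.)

The sunset hour angle satisfies cos H_s = −tan φ tan δ = -0.0154, giving H_s = 90.88°.
Sunrise is at 12 − H_s/15 = 12 − 6.059 = 5.941 h local solar time.

5.94 h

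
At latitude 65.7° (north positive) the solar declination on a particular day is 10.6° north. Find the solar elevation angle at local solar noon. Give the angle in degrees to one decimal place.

At local solar noon the hour angle is zero, so the elevation is 90° − |φ − δ| = 90° − |65.7° − (10.6°)| = 90° − 55.1° = 34.9°.

34.9°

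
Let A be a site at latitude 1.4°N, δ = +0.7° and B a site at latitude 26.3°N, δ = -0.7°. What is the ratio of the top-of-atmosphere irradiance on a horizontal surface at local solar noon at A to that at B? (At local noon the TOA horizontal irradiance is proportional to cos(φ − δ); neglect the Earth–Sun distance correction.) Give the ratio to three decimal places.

A: cos θ_z = cos(1.4° − (0.7°)) = 0.9999.
B: cos θ_z = cos(26.3° − (-0.7°)) = 0.8910.
Ratio A/B = 0.9999 / 0.8910 = 1.1222.

1.122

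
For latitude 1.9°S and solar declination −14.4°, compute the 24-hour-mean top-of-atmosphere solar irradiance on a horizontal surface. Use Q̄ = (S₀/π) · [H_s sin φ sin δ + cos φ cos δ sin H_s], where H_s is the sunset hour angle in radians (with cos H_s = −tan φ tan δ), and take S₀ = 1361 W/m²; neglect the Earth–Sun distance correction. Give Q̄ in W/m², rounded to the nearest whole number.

425 W/m²

cos H_s = −tan(-1.9°) · tan(-14.4°) = -0.0085, so H_s = arccos(-0.0085) = 90.49°. In radians, H_s = 1.5793.
H_s sin φ sin δ = 1.5793 × -0.0332 × -0.2487 = 0.0130.
cos φ cos δ sin H_s = 0.9995 × 0.9686 × 1.0000 = 0.9681.
Q̄ = (1361/π) × (0.0130 + 0.9681) = 433.22 × 0.9811 = 425.03 W/m².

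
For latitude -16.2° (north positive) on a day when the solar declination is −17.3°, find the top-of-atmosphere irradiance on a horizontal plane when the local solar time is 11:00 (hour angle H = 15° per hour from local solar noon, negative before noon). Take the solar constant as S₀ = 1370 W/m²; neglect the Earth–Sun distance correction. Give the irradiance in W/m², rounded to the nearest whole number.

1327 W/m²

Hour angle H = 15° × (11 − 12) = -15.00°.
cos θ_z = sin(-16.2°) sin(-17.3°) + cos(-16.2°) cos(-17.3°) cos(-15.00°) = 0.0830 + 0.8856 = 0.9686.
Top-of-atmosphere irradiance = S₀ cos θ_z = 1370 × 0.9686 = 1326.98 W/m².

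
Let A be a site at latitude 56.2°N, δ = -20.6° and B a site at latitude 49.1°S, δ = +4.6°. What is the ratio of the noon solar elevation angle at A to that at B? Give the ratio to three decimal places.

A: 90° − |56.2 − (-20.6)| = 13.20°.
B: 90° − |-49.1 − (4.6)| = 36.30°.
Ratio A/B = 13.2000 / 36.3000 = 0.3636.

0.364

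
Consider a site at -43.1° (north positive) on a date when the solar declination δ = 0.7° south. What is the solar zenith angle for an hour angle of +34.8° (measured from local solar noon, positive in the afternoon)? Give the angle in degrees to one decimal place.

cos θ_z = sin φ sin δ + cos φ cos δ cos H = (-0.6833)(-0.0122) + (0.7302)(0.9999)(0.8211) = 0.6078.
θ_z = arccos(0.6078) = 52.57°.

52.6°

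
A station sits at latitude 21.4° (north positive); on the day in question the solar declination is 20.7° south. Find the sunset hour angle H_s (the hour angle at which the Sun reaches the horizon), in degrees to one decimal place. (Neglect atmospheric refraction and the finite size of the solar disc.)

81.5°

The sunset hour angle satisfies cos H_s = −tan φ tan δ = 0.1481, giving H_s = 81.48°.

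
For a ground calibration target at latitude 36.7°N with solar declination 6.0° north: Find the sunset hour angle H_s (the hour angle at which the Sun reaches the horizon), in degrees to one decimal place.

−tan φ tan δ = −(0.7454)(0.1051) = -0.0783; H_s = arccos(-0.0783) = 94.49°.

94.5°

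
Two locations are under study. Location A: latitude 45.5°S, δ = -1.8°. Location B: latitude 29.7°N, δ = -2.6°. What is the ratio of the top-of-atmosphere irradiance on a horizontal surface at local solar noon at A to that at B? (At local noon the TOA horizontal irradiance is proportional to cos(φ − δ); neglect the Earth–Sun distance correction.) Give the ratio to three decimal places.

A: cos θ_z = cos(-45.5° − (-1.8°)) = 0.7230.
B: cos θ_z = cos(29.7° − (-2.6°)) = 0.8453.
Ratio A/B = 0.7230 / 0.8453 = 0.8553.

0.855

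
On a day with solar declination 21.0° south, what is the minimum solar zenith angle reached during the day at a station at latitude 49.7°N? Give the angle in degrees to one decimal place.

At local solar noon the hour angle is zero, so the zenith angle is |φ − δ| = |49.7° − (-21.0°)| = 70.7°.

70.7°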